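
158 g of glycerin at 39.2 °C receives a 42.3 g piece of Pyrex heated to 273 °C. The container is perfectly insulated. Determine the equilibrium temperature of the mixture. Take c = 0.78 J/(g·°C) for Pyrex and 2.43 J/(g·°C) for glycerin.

Taking heat into each body as positive, Σ m c ΔT = 0:
42.3×0.78×(T − 273) + 158×2.43×(T − 39.2) = 0
32.99(T − 273) + 383.94(T − 39.2) = 0
(32.99 + 383.94) T = 32.99×273 + 383.94×39.2
T = 24058 / 416.93 = 57.7 °C

T_f ≈ 57.7 °C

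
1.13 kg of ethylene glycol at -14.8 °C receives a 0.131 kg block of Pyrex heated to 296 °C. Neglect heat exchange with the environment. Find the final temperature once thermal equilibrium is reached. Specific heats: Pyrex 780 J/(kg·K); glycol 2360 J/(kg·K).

T_f ≈ -3.3 °C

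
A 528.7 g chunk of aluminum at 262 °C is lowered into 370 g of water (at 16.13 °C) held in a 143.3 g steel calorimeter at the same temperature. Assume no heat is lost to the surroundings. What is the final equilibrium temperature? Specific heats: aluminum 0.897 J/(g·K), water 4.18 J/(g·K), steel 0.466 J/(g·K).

T_f ≈ 72.0 °C

Conservation of energy gives ΣQ = 0:
528.7·0.897·(T − 262) + 370·4.18·(T − 16.13) + 143.3·0.466·(T − 16.13) = 0
(474.24 + 1546.6 + 66.78) T = 474.24·262 + 1546.6·16.13 + 66.78·16.13
T = 150276/2087.6 ≈ 71.98 °C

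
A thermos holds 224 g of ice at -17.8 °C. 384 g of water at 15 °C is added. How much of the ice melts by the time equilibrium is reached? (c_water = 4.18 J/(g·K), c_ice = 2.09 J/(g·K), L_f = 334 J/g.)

Heat available from the water dropping to 0 °C: 384·4.18·15 = 24077 J.
Warming the ice to 0 °C takes 224·2.09·17.8 = 8333.2 J, leaving 15744 J for melting.
To melt every bit of ice: 224·334 = 74816 J.
15744 J < 74816 J, so only part of the ice melts and the system sits at 0 °C.
m_melt = 15744 / L_f = 47.14 g.

m_melted ≈ 47.1 g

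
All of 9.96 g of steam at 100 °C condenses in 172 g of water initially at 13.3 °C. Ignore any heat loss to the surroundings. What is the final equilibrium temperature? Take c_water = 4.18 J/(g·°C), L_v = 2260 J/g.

Energy balance with sensible and latent terms:
steam→water at 100 °C releases m L_v = 9.96×2260 = 22510; condensate cools 100→T: 9.96×4.18×(T − 100) = 41.63(T − 100); original water: 718.96(T − 13.3)
760.59 T = 22510 + 4163.3 + 9562.2 = 36235
T ≈ 47.64 °C, under the boiling point, so the assumption holds.

T_f ≈ 47.6 °C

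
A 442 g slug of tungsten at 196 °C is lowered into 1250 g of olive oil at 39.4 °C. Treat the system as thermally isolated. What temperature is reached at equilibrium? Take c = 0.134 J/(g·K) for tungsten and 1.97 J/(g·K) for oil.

With ΣQ=0 the equilibrium temperature is the m·c-weighted mean:
T_f = (59.23·196 + 2462.5·39.4) / (59.23 + 2462.5)
    = 108631 / 2521.7 ≈ 43.08 °C

T_f ≈ 43.1 °C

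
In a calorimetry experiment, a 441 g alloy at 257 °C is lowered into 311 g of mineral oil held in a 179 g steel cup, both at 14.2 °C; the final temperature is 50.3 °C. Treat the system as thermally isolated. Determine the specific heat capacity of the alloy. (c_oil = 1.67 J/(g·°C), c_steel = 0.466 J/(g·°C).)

Taking heat into each body as positive, Σ m c ΔT = 0:
441·c·(50.3 − 257) + 311·1.67·(50.3 − 14.2) + 179·0.466·(50.3 − 14.2) = 0
-91155 c = -21761
c = -21761/-91155 ≈ 0.2387 J/(g·°C)

c ≈ 0.239 J/(g·°C)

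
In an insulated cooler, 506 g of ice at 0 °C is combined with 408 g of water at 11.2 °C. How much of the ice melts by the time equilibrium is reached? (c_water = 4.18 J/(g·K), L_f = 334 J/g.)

Heat available from the water dropping to 0 °C: 408×4.18×11.2 = 19101 J.
To melt every bit of ice: 506×334 = 169004 J.
Since 19101 < 169004 J, not all the ice melts; equilibrium is at 0 °C.
m_melted×334 = 19101  ⇒  m_melted ≈ 57.19 g.

m_melted ≈ 57.2 g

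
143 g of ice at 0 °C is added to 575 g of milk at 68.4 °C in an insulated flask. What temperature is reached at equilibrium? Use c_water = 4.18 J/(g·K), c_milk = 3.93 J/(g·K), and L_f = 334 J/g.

T_f ≈ 37.4 °C

Sum of m c ΔT and latent-heat terms is zero:
latent heat to melt: 143×334 = 47762
  meltwater 0→T: 143×4.18×T = 597.74 T
  milk: 2259.8(T − 68.4)
2857.5 T = 154567 − 47762 = 106805
T ≈ 37.38 °C (positive, so assuming full melt was valid).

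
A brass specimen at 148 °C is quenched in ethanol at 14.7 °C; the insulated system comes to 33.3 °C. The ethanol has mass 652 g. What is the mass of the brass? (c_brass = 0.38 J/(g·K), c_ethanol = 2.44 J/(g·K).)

m ≈ 679 g

Energy conservation, ΣQ = 0:
m·0.38·(33.3 − 148) + 652·2.44·(33.3 − 14.7) = 0
-43.59 m = -29590
m = -29590/-43.59 ≈ 678.9 g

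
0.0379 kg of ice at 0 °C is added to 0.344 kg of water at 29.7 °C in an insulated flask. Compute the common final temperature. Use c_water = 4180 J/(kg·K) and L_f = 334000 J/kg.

T_f ≈ 18.8 °C

Sum of m c ΔT and latent-heat terms is zero:
latent heat to melt: 0.0379·334000 = 12659; meltwater 0→T: 0.0379·4180·T = 158.42 T; water cools: 0.344·4180·(T − 29.7) = 1437.9(T − 29.7)
1596.3 T = 42706 − 12659 = 30048
T ≈ 18.82 °C — above 0 °C, consistent with complete melting.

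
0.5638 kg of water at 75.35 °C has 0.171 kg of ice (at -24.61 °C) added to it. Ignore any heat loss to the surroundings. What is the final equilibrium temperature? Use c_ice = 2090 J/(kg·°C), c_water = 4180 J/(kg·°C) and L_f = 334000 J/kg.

T_f ≈ 36.4 °C

Sum of m c ΔT and latent-heat terms is zero:
warm ice to 0 °C: 0.171×2090×(0 − (-24.61)) = 8795.4
  fusion: m_ice L_f = 0.171×334000 = 57114
  meltwater 0→T: 0.171×4180×T = 714.78 T
  water cools: 0.5638×4180×(T − 75.35) = 2356.7(T − 75.35)
3071.5 T = 177576 − 65909 = 111667
T ≈ 36.36 °C — above 0 °C, consistent with complete melting.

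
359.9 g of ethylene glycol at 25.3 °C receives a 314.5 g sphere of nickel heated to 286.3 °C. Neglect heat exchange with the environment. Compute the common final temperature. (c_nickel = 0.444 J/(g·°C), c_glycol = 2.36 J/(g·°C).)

T_f ≈ 62.2 °C

Heat gained plus heat lost sum to zero:
314.5·0.444·(T − 286.3) + 359.9·2.36·(T − 25.3) = 0
(139.64 + 849.36) T = 139.64·286.3 + 849.36·25.3
T = 61467 / 989 = 62.2 °C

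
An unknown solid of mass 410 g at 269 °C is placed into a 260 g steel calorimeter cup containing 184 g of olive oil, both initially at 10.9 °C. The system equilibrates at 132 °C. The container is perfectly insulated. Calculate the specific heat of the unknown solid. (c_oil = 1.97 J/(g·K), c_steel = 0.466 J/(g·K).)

c ≈ 1.04 J/(g·K)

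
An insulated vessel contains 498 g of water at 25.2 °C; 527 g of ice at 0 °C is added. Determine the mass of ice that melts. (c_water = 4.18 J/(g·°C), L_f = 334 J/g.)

Water can give up m c ΔT = 498×4.18×25.2 = 52457 J before reaching 0 °C.
To melt every bit of ice: 527×334 = 176018 J.
Since 52457 < 176018 J, not all the ice melts; equilibrium is at 0 °C.
m_melted×334 = 52457  ⇒  m_melted ≈ 157.1 g.

m_melted ≈ 157 g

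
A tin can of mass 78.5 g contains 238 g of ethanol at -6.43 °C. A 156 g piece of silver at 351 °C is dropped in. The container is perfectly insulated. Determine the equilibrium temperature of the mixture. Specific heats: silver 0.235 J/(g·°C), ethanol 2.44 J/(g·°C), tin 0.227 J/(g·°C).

T_f ≈ 14.2 °C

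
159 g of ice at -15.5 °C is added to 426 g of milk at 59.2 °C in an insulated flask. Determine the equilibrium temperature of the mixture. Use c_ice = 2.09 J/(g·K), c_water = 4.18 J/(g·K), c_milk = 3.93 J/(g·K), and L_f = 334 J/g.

T_f ≈ 17.5 °C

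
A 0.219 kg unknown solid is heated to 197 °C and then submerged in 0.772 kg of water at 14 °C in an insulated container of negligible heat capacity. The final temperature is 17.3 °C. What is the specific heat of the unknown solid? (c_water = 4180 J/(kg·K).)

c ≈ 271 J/(kg·K)

Conservation of energy gives ΣQ = 0:
0.219·c·(17.3 − 197) + 0.772·4180·(17.3 − 14) = 0
-39.35 c = -10649
c = -10649/-39.35 ≈ 270.6 J/(kg·K)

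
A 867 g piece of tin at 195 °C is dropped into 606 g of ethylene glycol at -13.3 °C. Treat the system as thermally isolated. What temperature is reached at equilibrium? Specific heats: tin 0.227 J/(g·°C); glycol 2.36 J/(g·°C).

T_f ≈ 11.9 °C

Heat gained plus heat lost sum to zero:
867·0.227·(T − 195) + 606·2.36·(T − (-13.3)) = 0
196.81(T − 195) + 1430.2(T − (-13.3)) = 0
(196.81 + 1430.2) T = 196.81·195 + 1430.2·(-13.3)
T ≈ 11.90 °C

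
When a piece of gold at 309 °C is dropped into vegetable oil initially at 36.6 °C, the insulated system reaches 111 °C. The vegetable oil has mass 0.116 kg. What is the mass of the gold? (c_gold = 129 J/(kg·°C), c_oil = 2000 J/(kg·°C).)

Heat lost by the gold = heat gained by the oil:
m×129×(309 − 111) = 0.116×2000×(111 − 36.6)
25542 m = 17261  ⇒  m ≈ 0.6758 kg

m ≈ 0.676 kg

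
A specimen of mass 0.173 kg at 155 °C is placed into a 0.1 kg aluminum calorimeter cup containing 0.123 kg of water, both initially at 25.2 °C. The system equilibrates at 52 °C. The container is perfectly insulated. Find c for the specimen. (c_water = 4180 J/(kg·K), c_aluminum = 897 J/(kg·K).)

c ≈ 908 J/(kg·K)

Let T be the final temperature. ΣQ_i = 0:
0.173·c·(52 − 155) + 0.123·4180·(52 − 25.2) + 0.1·897·(52 − 25.2) = 0
-17.82 c = -16183
c = -16183/-17.82 ≈ 908.2 J/(kg·K)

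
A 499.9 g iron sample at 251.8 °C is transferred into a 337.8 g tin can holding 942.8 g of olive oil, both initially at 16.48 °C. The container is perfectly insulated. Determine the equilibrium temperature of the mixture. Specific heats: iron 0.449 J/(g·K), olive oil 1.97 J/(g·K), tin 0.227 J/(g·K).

Energy conservation, ΣQ = 0:
499.9×0.449×(T − 251.8) + 942.8×1.97×(T − 16.48) + 337.8×0.227×(T − 16.48) = 0
224.46(T − 251.8) + 1857.3(T − 16.48) + 76.68(T − 16.48) = 0
2158.5 T = 88390
T ≈ 40.95 °C

T_f ≈ 41.0 °C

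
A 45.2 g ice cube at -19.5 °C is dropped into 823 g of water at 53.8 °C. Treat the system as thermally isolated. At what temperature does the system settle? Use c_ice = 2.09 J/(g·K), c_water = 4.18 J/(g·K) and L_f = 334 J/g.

T_f ≈ 46.3 °C

Energy conservation, ΣQ = 0:
warm ice to 0 °C: 45.2·2.09·(0 − (-19.5)) = 1842.1
  latent heat to melt: 45.2·334 = 15097
  meltwater 0→T: 45.2·4.18·T = 188.94 T
  water: 3440.1(T − 53.8)
3629.1 T = 185080 − 16939 = 168141
T ≈ 46.33 °C. Since T > 0 °C, the all-ice-melts assumption holds.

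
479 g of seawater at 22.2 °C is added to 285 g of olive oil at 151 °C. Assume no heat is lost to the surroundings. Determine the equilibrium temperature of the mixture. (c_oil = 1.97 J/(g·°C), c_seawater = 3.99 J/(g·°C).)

T_f ≈ 51.4 °C

Heat gained plus heat lost sum to zero:
285·1.97·(T − 151) + 479·3.99·(T − 22.2) = 0
2472.7 T = 127208
T = 127208 / 2472.7 = 51.4 °C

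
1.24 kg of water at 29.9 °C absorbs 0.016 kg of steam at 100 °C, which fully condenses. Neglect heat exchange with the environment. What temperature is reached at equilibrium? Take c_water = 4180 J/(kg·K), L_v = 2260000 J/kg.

T_f ≈ 37.7 °C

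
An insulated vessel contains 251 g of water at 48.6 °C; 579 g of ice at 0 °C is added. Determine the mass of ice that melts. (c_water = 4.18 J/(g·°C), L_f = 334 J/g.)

Heat available from the water dropping to 0 °C: 251·4.18·48.6 = 50990 J.
Melting all 579 g of ice would need 579·334 = 193386 J.
50990 J < 193386 J, so only part of the ice melts and the system sits at 0 °C.
m_melted·334 = 50990  ⇒  m_melted ≈ 152.7 g.

m_melted ≈ 153 g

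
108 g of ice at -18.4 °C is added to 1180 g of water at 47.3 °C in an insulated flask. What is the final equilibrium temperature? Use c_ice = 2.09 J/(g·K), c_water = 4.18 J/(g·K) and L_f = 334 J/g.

T_f ≈ 35.9 °C

Setting the total heat transfer to zero:
ice -18.4→0 °C: 108×2.09×18.4 = 4153.2; latent heat to melt: 108×334 = 36072; meltwater 0→T: 108×4.18×T = 451.44 T; water cools: 1180×4.18×(T − 47.3) = 4932.4(T − 47.3)
5383.8 T = 233303 − 40225 = 193077
T ≈ 35.86 °C — above 0 °C, consistent with complete melting.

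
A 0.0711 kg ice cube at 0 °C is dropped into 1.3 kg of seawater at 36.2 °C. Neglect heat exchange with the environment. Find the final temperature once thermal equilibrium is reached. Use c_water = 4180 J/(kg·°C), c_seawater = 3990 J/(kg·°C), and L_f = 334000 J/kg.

Heat gained plus heat lost sum to zero:
fusion: m_ice L_f = 0.0711×334000 = 23747; warm the meltwater: 297.2 T; seawater cools: 1.3×3990×(T − 36.2) = 5187(T − 36.2)
5484.2 T = 187769 − 23747 = 164022
T ≈ 29.91 °C. Since T > 0 °C, the all-ice-melts assumption holds.

T_f ≈ 29.9 °C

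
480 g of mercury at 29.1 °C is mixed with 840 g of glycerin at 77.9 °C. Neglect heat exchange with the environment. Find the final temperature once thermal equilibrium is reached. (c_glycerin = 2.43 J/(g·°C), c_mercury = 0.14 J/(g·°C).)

T_f ≈ 76.3 °C

Net heat exchanged in the isolated system is zero:
840*2.43*(T − 77.9) + 480*0.14*(T − 29.1) = 0
2041.2(T − 77.9) + 67.2(T − 29.1) = 0
(2041.2 + 67.2) T = 2041.2*77.9 + 67.2*29.1
T = 160965/2108.4 ≈ 76.34 °C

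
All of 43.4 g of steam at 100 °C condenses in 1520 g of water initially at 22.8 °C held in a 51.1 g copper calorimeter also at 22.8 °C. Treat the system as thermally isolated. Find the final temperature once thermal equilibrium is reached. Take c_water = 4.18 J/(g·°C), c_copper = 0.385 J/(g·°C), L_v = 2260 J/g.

Setting the total heat transfer to zero:
latent heat released on condensation: 43.4·2260 = 98084
  condensed water 100 °C→T: 181.41(T − 100)
  original water: 6353.6(T − 22.8)
  copper cup: 51.1·0.385·(T − 22.8) = 19.67(T − 22.8)
6554.7 T = 98084 + 18141 + 145311 = 261536
T ≈ 39.90 °C — below 100 °C, confirming all the steam condensed.

T_f ≈ 39.9 °C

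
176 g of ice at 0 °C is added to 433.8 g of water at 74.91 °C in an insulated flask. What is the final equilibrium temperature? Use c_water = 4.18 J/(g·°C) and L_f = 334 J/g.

T_f ≈ 30.2 °C

Heat gained plus heat lost sum to zero:
fusion: m_ice L_f = 176·334 = 58784
  meltwater 0→T: 176·4.18·T = 735.68 T
  water: 1813.3(T − 74.91)
2549 T = 135833 − 58784 = 77049
T ≈ 30.23 °C — above 0 °C, consistent with complete melting.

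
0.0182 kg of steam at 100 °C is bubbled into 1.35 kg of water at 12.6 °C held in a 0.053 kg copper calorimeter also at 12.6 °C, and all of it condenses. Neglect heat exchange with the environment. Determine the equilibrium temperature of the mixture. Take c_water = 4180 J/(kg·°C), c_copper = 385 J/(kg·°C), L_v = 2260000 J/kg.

T_f ≈ 20.9 °C

Heat gained plus heat lost sum to zero:
condense steam: −0.0182·2260000 = −41132
  condensed water 100 °C→T: 76.08(T − 100)
  original water: 5643(T − 12.6)
  copper cup: 0.053·385·(T − 12.6) = 20.41(T − 12.6)
5739.5 T = 41132 + 7607.6 + 71359 = 120099
T ≈ 20.92 °C, under the boiling point, so the assumption holds.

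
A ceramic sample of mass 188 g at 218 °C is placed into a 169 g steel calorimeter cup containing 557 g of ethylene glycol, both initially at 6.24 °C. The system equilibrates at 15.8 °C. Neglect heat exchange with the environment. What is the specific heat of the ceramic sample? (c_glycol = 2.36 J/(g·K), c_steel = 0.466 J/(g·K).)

c ≈ 0.35 J/(g·K)

Let T be the final temperature. ΣQ_i = 0:
188·c·(15.8 − 218) + 557·2.36·(15.8 − 6.24) + 169·0.466·(15.8 − 6.24) = 0
-38014 c = -13320
c = -13320/-38014 ≈ 0.3504 J/(g·K)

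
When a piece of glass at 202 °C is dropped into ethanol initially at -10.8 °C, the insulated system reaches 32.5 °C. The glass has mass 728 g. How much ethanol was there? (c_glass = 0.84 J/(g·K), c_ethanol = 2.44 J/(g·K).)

|Q_glass| = |Q_ethanol|:
728·0.84·(202 − 32.5) = m·2.44·(32.5 − (-10.8))
105.65 m = 103653  ⇒  m ≈ 981.1 g

m ≈ 981 g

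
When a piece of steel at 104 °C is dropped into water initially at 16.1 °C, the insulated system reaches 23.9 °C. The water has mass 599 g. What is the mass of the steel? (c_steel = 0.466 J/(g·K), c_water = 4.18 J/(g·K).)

Conservation of energy gives ΣQ = 0:
m·0.466·(23.9 − 104) + 599·4.18·(23.9 − 16.1) = 0
-37.33 m = -19530
m = -19530/-37.33 ≈ 523.2 g

m ≈ 523 g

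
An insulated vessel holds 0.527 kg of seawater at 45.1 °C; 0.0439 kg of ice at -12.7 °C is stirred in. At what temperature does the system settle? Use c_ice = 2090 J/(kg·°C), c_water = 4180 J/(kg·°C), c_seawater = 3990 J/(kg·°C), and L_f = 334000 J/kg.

T_f ≈ 34.6 °C

Taking heat into each body as positive, Σ m c ΔT = 0:
ice -12.7→0 °C: 0.0439·2090·12.7 = 1165.2; latent heat to melt: 0.0439·334000 = 14663; meltwater 0→T: 0.0439·4180·T = 183.5 T; seawater cools: 0.527·3990·(T − 45.1) = 2102.7(T − 45.1)
2286.2 T = 94833 − 15828 = 79005
T ≈ 34.56 °C (positive, so assuming full melt was valid).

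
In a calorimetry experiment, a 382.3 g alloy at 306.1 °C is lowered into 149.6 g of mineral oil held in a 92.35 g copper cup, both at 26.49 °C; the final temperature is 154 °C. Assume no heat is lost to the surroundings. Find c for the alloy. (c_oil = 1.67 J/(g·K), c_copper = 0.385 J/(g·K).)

Conservation of energy gives ΣQ = 0:
382.3×c×(154 − 306.1) + 149.6×1.67×(154 − 26.49) + 92.35×0.385×(154 − 26.49) = 0
-58148 c = -36390
c = -36390/-58148 ≈ 0.6258 J/(g·K)

c ≈ 0.626 J/(g·K)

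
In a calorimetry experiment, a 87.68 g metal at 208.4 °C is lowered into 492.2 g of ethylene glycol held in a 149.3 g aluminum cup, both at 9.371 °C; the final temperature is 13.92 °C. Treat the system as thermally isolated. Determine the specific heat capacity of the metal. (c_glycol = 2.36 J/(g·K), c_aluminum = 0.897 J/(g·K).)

c ≈ 0.346 J/(g·K)

Heat gained plus heat lost sum to zero:
87.68·c·(13.92 − 208.4) + 492.2·2.36·(13.92 − 9.371) + 149.3·0.897·(13.92 − 9.371) = 0
-17052 c = -5893.3
c = -5893.3/-17052 ≈ 0.3456 J/(g·K)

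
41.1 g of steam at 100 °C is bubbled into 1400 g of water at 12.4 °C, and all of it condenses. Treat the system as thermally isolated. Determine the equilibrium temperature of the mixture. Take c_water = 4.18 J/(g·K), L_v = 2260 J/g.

Setting the total heat transfer to zero:
condense steam: −41.1×2260 = −92886
  condensate cools 100→T: 41.1×4.18×(T − 100) = 171.8(T − 100)
  original water: 5852(T − 12.4)
6023.8 T = 92886 + 17180 + 72565 = 182631
T ≈ 30.32 °C (< 100 °C, so full condensation is consistent).

T_f ≈ 30.3 °C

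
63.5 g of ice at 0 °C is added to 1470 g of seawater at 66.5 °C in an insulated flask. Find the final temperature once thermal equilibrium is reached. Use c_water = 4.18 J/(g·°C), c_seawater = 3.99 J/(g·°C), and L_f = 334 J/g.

Setting the total heat transfer to zero:
melt ice: 63.5·334 = 21209
  meltwater 0→T: 63.5·4.18·T = 265.43 T
  seawater cools: 1470·3.99·(T − 66.5) = 5865.3(T − 66.5)
6130.7 T = 390042 − 21209 = 368833
T ≈ 60.16 °C. Since T > 0 °C, the all-ice-melts assumption holds.

T_f ≈ 60.2 °C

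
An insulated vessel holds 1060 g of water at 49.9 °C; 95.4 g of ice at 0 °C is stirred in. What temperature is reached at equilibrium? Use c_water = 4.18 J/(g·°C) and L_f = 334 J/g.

T_f ≈ 39.2 °C

Energy balance with sensible and latent terms:
fusion: m_ice L_f = 95.4×334 = 31864; meltwater 0→T: 95.4×4.18×T = 398.77 T; water cools: 1060×4.18×(T − 49.9) = 4430.8(T − 49.9)
4829.6 T = 221097 − 31864 = 189233
T ≈ 39.18 °C — above 0 °C, consistent with complete melting.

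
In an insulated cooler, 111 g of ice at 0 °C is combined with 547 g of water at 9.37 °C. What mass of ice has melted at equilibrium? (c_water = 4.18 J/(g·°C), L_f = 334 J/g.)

m_melted ≈ 64.1 g

Cooling the water to 0 °C releases 547×4.18×9.37 = 21424 J.
Fully melting the ice requires m_ice L_f = 111×334 = 37074 J.
That's not enough to melt it all — equilibrium is at 0 °C with ice remaining.
m_melt = 21424 / L_f = 64.14 g.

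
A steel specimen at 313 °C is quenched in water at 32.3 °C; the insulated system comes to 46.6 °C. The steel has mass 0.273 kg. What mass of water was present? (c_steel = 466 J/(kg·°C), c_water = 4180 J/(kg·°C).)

Setting the total heat transfer to zero:
0.273·466·(46.6 − 313) + m·4180·(46.6 − 32.3) = 0
59774 m = 33891
m = 33891/59774 ≈ 0.567 kg

m ≈ 0.567 kg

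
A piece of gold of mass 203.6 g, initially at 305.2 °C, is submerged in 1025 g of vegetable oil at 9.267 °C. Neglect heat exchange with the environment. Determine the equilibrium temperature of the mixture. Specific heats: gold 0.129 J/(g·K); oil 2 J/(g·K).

T_f ≈ 13.0 °C

T_f is the heat-capacity-weighted average of the initial temperatures:
T_f = (26.26*305.2 + 2050*9.267) / (26.26 + 2050)
    = 27013 / 2076.3 ≈ 13.01 °C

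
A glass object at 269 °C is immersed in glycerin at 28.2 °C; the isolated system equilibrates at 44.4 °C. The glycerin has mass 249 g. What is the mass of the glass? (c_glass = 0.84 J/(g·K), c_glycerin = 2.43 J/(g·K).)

m ≈ 52 g

Heat gained plus heat lost sum to zero:
m×0.84×(44.4 − 269) + 249×2.43×(44.4 − 28.2) = 0
-188.66 m = -9802.1
m = -9802.1/-188.66 ≈ 51.96 g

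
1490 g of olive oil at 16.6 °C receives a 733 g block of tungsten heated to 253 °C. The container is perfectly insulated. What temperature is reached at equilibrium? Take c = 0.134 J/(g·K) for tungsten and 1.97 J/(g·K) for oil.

T_f ≈ 24.3 °C

Heat gained plus heat lost sum to zero:
733·0.134·(T − 253) + 1490·1.97·(T − 16.6) = 0
98.22(T − 253) + 2935.3(T − 16.6) = 0
3033.5 T = 73576
T = 73576/3033.5 ≈ 24.25 °C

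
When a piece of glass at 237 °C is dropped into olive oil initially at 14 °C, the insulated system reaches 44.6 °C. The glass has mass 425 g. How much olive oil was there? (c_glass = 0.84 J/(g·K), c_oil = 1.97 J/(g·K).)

m ≈ 1140 g

Net heat exchanged in the isolated system is zero:
425×0.84×(44.6 − 237) + m×1.97×(44.6 − 14) = 0
60.28 m = 68687
m = 68687/60.28 ≈ 1139 g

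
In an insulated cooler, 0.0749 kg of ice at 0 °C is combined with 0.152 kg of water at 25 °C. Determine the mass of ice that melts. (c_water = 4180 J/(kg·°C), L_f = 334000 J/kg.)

Cooling the water to 0 °C releases 0.152·4180·25 = 15884 J.
Fully melting the ice requires m_ice L_f = 0.0749·334000 = 25017 J.
15884 J < 25017 J, so only part of the ice melts and the system sits at 0 °C.
m_melt = 15884 / L_f = 0.04756 kg.

m_melted ≈ 0.0476 kg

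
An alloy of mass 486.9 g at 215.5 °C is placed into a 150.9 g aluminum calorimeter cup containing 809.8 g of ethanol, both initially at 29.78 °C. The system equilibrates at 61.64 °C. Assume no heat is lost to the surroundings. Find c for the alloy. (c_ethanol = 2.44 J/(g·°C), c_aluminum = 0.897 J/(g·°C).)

c ≈ 0.898 J/(g·°C)

Let T be the final temperature. ΣQ_i = 0:
486.9·c·(61.64 − 215.5) + 809.8·2.44·(61.64 − 29.78) + 150.9·0.897·(61.64 − 29.78) = 0
-74914 c = -67265
c = -67265/-74914 ≈ 0.8979 J/(g·°C)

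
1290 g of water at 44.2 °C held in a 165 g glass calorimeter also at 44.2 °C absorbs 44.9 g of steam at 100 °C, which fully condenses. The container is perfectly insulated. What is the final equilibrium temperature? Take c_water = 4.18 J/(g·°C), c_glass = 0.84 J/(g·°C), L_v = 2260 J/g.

Taking heat into each body as positive, Σ m c ΔT = 0:
latent heat released on condensation: 44.9·2260 = 101474; condensate cools 100→T: 44.9·4.18·(T − 100) = 187.68(T − 100); water warms: 1290·4.18·(T − 44.2) = 5392.2(T − 44.2); glass cup: 165·0.84·(T − 44.2) = 138.6(T − 44.2)
5718.5 T = 101474 + 18768 + 244461 = 364704
T ≈ 63.78 °C (< 100 °C, so full condensation is consistent).

T_f ≈ 63.8 °C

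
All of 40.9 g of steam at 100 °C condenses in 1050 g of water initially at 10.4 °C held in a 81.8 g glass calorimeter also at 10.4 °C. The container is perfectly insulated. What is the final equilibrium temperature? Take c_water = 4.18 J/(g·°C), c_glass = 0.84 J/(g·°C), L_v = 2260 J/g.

Let T be the final temperature. ΣQ_i = 0:
steam→water at 100 °C releases m L_v = 40.9·2260 = 92434; condensed water 100 °C→T: 170.96(T − 100); original water: 4389(T − 10.4); glass cup: 81.8·0.84·(T − 10.4) = 68.71(T − 10.4)
4628.7 T = 92434 + 17096 + 46360 = 155890
T ≈ 33.68 °C, under the boiling point, so the assumption holds.

T_f ≈ 33.7 °C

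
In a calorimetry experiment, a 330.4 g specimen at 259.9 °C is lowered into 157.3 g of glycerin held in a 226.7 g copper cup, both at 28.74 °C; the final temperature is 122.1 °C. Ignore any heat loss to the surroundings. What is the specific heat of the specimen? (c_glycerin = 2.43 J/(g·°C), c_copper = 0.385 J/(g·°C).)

Taking heat into each body as positive, Σ m c ΔT = 0:
330.4×c×(122.1 − 259.9) + 157.3×2.43×(122.1 − 28.74) + 226.7×0.385×(122.1 − 28.74) = 0
-45529 c = -43834
c = -43834/-45529 ≈ 0.9628 J/(g·°C)

c ≈ 0.963 J/(g·°C)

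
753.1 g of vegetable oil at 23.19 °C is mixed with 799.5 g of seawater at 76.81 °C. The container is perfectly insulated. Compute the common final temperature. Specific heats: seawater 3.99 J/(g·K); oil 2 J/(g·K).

T_f ≈ 59.6 °C

Setting the total heat transfer to zero:
799.5*3.99*(T − 76.81) + 753.1*2*(T − 23.19) = 0
(3190 + 1506.2) T = 3190*76.81 + 1506.2*23.19
T ≈ 59.61 °C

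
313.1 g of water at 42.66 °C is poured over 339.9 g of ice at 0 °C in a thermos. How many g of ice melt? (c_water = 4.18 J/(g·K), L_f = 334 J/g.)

Heat available from the water dropping to 0 °C: 313.1×4.18×42.66 = 55832 J.
Melting all 339.9 g of ice would need 339.9×334 = 113527 J.
55832 J < 113527 J, so only part of the ice melts and the system sits at 0 °C.
m_melted×334 = 55832  ⇒  m_melted ≈ 167.2 g.

m_melted ≈ 167 g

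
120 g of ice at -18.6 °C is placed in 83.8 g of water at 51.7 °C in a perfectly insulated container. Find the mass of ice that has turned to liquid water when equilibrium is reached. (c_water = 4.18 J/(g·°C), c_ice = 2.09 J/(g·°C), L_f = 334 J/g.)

m_melted ≈ 40.3 g

Water can give up m c ΔT = 83.8×4.18×51.7 = 18110 J before reaching 0 °C.
Warming the ice to 0 °C takes 120×2.09×18.6 = 4664.9 J, leaving 13445 J for melting.
Melting all 120 g of ice would need 120×334 = 40080 J.
That's not enough to melt it all — equilibrium is at 0 °C with ice remaining.
Mass melted = 13445/334 ≈ 40.25 g.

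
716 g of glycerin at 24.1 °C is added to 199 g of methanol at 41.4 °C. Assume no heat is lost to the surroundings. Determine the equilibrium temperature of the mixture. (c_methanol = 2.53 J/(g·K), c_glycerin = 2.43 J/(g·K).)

T_f ≈ 28.0 °C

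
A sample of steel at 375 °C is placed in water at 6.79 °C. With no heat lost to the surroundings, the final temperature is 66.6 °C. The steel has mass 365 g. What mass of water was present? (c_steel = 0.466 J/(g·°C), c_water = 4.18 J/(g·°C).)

Heat lost by the steel = heat gained by the water:
365·0.466·(375 − 66.6) = m·4.18·(66.6 − 6.79)
250.01 m = 52456  ⇒  m ≈ 209.8 g

m ≈ 210 g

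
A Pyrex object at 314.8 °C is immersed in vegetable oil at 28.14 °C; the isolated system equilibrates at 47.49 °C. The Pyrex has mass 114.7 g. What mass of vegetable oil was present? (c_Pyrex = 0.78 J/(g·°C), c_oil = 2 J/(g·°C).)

m ≈ 618 g

|Q_Pyrex| = |Q_oil|:
114.7·0.78·(314.8 − 47.49) = m·2·(47.49 − 28.14)
38.7 m = 23915  ⇒  m ≈ 618 g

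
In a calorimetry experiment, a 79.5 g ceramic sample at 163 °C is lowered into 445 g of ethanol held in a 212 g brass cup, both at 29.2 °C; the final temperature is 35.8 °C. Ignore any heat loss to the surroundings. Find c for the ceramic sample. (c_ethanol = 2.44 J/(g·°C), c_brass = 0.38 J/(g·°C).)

c ≈ 0.761 J/(g·°C)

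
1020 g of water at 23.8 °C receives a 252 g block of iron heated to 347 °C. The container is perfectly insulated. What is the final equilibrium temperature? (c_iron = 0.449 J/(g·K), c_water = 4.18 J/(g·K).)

T_f ≈ 32.2 °C

Let T be the final temperature. ΣQ_i = 0:
252·0.449·(T − 347) + 1020·4.18·(T − 23.8) = 0
4376.7 T = 140736
T = 140736/4376.7 ≈ 32.16 °C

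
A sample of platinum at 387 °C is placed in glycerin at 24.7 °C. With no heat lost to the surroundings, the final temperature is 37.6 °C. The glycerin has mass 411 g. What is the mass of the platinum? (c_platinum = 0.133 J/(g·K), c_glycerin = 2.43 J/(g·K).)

m ≈ 277 g

Heat lost by the platinum = heat gained by the glycerin:
m·0.133·(387 − 37.6) = 411·2.43·(37.6 − 24.7)
46.47 m = 12884  ⇒  m ≈ 277.2 g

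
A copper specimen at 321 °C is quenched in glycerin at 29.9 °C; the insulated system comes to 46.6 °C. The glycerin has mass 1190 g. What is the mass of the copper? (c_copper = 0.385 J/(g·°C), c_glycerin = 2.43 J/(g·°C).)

Setting the total heat transfer to zero:
m×0.385×(46.6 − 321) + 1190×2.43×(46.6 − 29.9) = 0
-105.64 m = -48291
m = -48291/-105.64 ≈ 457.1 g

m ≈ 457 g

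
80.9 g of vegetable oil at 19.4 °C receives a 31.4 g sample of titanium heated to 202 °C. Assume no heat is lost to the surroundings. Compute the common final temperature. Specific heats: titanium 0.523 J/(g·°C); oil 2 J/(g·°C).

Set heat shed by the hot body equal to heat absorbed by the cold body:
31.4×0.523×(202 − T) = 80.9×2×(T − 19.4)
16.42(202 − T) = 161.8(T − 19.4)
178.22 T = 6456.2  ⇒  T ≈ 36.23 °C

T_f ≈ 36.2 °C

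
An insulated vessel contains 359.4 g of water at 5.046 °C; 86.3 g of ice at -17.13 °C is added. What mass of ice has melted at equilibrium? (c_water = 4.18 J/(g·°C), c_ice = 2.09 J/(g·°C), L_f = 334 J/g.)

m_melted ≈ 13.4 g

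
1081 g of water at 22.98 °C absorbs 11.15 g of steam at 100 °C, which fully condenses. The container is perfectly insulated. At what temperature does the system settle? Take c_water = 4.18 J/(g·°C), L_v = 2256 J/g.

Sum of m c ΔT and latent-heat terms is zero:
steam→water at 100 °C releases m L_v = 11.15·2256 = 25154; condensate cools 100→T: 11.15·4.18·(T − 100) = 46.61(T − 100); water warms: 1081·4.18·(T − 22.98) = 4518.6(T − 22.98)
4565.2 T = 25154 + 4660.7 + 103837 = 133652
T ≈ 29.28 °C, under the boiling point, so the assumption holds.

T_f ≈ 29.3 °C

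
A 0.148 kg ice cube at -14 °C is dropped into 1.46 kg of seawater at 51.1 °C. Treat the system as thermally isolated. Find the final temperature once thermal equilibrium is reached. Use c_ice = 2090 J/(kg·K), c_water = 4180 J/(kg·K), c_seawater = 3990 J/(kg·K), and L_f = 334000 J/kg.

T_f ≈ 37.9 °C

Conservation of energy gives ΣQ = 0:
warm ice to 0 °C: 0.148·2090·(0 − (-14)) = 4330.5; fusion: m_ice L_f = 0.148·334000 = 49432; meltwater 0→T: 0.148·4180·T = 618.64 T; seawater cools: 1.46·3990·(T − 51.1) = 5825.4(T − 51.1)
6444 T = 297678 − 53762 = 243915
T ≈ 37.85 °C. Since T > 0 °C, the all-ice-melts assumption holds.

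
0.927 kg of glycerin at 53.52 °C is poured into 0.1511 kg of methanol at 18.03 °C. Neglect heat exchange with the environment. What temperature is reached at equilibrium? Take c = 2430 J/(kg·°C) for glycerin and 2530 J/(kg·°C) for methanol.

Set heat shed by the hot body equal to heat absorbed by the cold body:
0.927×2430×(53.52 − T) = 0.1511×2530×(T − 18.03)
2252.6(53.52 − T) = 382.28(T − 18.03)
2634.9 T = 127452  ⇒  T ≈ 48.37 °C

T_f ≈ 48.4 °C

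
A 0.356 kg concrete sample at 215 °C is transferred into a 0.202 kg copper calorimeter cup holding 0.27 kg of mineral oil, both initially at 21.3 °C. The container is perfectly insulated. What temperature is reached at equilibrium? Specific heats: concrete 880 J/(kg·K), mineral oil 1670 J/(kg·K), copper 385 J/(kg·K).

T_f ≈ 93.4 °C

Net heat exchanged in the isolated system is zero:
0.356*880*(T − 215) + 0.27*1670*(T − 21.3) + 0.202*385*(T − 21.3) = 0
841.95 T = 78616
T ≈ 93.37 °C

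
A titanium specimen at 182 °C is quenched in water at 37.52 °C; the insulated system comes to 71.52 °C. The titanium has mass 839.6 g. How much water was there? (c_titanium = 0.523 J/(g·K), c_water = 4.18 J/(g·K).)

m ≈ 341 g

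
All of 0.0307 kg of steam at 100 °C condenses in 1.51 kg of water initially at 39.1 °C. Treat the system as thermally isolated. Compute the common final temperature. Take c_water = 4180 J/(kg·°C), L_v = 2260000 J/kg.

T_f ≈ 51.1 °C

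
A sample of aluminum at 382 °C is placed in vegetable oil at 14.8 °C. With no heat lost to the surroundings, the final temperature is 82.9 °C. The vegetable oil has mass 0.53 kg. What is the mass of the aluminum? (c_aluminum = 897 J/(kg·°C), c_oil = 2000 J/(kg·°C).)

Setting the total heat transfer to zero:
m×897×(82.9 − 382) + 0.53×2000×(82.9 − 14.8) = 0
-268293 m = -72186
m = -72186/-268293 ≈ 0.2691 kg

m ≈ 0.269 kg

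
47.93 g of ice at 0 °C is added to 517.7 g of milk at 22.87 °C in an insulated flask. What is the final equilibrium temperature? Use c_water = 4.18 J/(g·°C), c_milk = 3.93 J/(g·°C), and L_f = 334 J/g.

Energy balance with sensible and latent terms:
latent heat to melt: 47.93·334 = 16009
  warm the meltwater: 200.35 T
  milk: 2034.6(T − 22.87)
2234.9 T = 46530 − 16009 = 30522
T ≈ 13.66 °C — above 0 °C, consistent with complete melting.

T_f ≈ 13.7 °C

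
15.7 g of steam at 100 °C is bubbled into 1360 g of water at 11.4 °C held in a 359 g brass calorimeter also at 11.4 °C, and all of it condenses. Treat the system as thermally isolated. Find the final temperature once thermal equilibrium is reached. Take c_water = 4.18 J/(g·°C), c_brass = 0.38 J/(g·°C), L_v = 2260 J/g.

T_f ≈ 18.4 °C

Energy balance with sensible and latent terms:
latent heat released on condensation: 15.7×2260 = 35482
  condensed water 100 °C→T: 65.63(T − 100)
  water warms: 1360×4.18×(T − 11.4) = 5684.8(T − 11.4)
  brass cup: 359×0.38×(T − 11.4) = 136.42(T − 11.4)
5886.8 T = 35482 + 6562.6 + 66362 = 108407
T ≈ 18.42 °C — below 100 °C, confirming all the steam condensed.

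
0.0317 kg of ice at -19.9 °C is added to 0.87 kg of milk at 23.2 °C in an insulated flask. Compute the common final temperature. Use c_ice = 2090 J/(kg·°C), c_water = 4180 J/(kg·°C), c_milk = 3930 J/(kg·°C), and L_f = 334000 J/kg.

Energy balance with sensible and latent terms:
ice -19.9→0 °C: 0.0317×2090×19.9 = 1318.4; fusion: m_ice L_f = 0.0317×334000 = 10588; warm the meltwater: 132.51 T; milk cools: 0.87×3930×(T − 23.2) = 3419.1(T − 23.2)
3551.6 T = 79323 − 11906 = 67417
T ≈ 18.98 °C — above 0 °C, consistent with complete melting.

T_f ≈ 19.0 °C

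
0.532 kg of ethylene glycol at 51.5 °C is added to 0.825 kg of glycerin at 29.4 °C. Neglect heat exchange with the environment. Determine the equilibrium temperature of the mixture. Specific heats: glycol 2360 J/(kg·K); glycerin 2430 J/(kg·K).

Set heat shed by the hot body equal to heat absorbed by the cold body:
0.532·2360·(51.5 − T) = 0.825·2430·(T − 29.4)
1255.5(51.5 − T) = 2004.8(T − 29.4)
3260.3 T = 123599  ⇒  T ≈ 37.91 °C

T_f ≈ 37.9 °C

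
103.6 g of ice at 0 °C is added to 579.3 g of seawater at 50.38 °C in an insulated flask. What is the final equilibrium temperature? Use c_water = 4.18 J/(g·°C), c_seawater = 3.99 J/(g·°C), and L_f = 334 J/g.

Energy conservation, ΣQ = 0:
latent heat to melt: 103.6·334 = 34602; meltwater 0→T: 103.6·4.18·T = 433.05 T; seawater cools: 579.3·3.99·(T − 50.38) = 2311.4(T − 50.38)
2744.5 T = 116449 − 34602 = 81846
T ≈ 29.82 °C (positive, so assuming full melt was valid).

T_f ≈ 29.8 °C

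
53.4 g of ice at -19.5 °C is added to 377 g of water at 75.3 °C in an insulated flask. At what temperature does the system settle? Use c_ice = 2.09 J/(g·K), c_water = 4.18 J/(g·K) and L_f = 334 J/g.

T_f ≈ 54.8 °C

Sum of m c ΔT and latent-heat terms is zero:
ice -19.5→0 °C: 53.4×2.09×19.5 = 2176.3; fusion: m_ice L_f = 53.4×334 = 17836; meltwater 0→T: 53.4×4.18×T = 223.21 T; water: 1575.9(T − 75.3)
1799.1 T = 118662 − 20012 = 98650
T ≈ 54.83 °C — above 0 °C, consistent with complete melting.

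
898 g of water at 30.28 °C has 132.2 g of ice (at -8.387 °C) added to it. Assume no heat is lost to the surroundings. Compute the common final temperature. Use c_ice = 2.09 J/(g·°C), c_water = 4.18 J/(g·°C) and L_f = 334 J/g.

T_f ≈ 15.6 °C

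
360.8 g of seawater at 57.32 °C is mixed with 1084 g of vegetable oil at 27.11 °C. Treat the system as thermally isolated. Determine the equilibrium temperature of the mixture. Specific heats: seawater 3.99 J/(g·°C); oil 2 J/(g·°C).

T_f is the heat-capacity-weighted average of the initial temperatures:
T_f = (1439.6·57.32 + 2168·27.11) / (1439.6 + 2168)
    = 141292 / 3607.6 ≈ 39.17 °C

T_f ≈ 39.2 °C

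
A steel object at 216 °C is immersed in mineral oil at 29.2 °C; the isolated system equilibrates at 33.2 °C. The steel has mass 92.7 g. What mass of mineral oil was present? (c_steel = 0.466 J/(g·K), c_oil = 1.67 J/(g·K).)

m ≈ 1180 g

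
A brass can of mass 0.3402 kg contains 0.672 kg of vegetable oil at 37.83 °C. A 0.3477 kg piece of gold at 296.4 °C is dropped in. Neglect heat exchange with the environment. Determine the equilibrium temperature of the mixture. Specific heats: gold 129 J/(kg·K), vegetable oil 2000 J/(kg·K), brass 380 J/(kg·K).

T_f is the heat-capacity-weighted average of the initial temperatures:
T_f = (44.85*296.4 + 1344*37.83 + 129.28*37.83) / (44.85 + 1344 + 129.28)
    = 69029 / 1518.1 ≈ 45.47 °C

T_f ≈ 45.5 °C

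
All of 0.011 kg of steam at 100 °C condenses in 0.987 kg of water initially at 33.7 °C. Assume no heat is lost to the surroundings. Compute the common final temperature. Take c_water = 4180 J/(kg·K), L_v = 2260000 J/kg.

Energy conservation, ΣQ = 0:
latent heat released on condensation: 0.011·2260000 = 24860; condensate cools 100→T: 0.011·4180·(T − 100) = 45.98(T − 100); original water: 4125.7(T − 33.7)
4171.6 T = 24860 + 4598 + 139035 = 168493
T ≈ 40.39 °C (< 100 °C, so full condensation is consistent).

T_f ≈ 40.4 °C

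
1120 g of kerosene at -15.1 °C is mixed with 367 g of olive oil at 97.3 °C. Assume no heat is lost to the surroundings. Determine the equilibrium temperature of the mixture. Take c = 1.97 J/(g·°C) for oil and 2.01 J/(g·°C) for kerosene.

T_f ≈ 12.2 °C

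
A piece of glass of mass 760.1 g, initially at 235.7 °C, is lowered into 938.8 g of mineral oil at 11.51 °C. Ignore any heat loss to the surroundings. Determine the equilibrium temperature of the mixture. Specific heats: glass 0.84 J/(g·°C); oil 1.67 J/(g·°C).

Taking heat into each body as positive, Σ m c ΔT = 0:
760.1*0.84*(T − 235.7) + 938.8*1.67*(T − 11.51) = 0
(638.48 + 1567.8) T = 638.48*235.7 + 1567.8*11.51
T = 168536 / 2206.3 = 76.4 °C

T_f ≈ 76.4 °C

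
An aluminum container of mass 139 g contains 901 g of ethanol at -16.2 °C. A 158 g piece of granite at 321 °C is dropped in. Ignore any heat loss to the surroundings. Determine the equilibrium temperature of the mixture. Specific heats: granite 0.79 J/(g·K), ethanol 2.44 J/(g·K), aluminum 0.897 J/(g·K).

T_f ≈ 1.0 °C

Taking heat into each body as positive, Σ m c ΔT = 0:
158·0.79·(T − 321) + 901·2.44·(T − (-16.2)) + 139·0.897·(T − (-16.2)) = 0
124.82(T − 321) + 2198.4(T − (-16.2)) + 124.68(T − (-16.2)) = 0
(124.82 + 2198.4 + 124.68) T = 124.82·321 + 2198.4·(-16.2) + 124.68·(-16.2)
T = 2432.6 / 2447.9 = 0.994 °C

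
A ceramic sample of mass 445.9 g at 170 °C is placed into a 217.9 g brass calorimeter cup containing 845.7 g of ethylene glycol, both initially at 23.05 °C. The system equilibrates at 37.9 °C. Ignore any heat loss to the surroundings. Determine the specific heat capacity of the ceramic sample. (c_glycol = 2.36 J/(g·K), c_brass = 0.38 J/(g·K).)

c ≈ 0.524 J/(g·K)

Energy conservation, ΣQ = 0:
445.9·c·(37.9 − 170) + 845.7·2.36·(37.9 − 23.05) + 217.9·0.38·(37.9 − 23.05) = 0
-58903 c = -30868
c = -30868/-58903 ≈ 0.524 J/(g·K)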